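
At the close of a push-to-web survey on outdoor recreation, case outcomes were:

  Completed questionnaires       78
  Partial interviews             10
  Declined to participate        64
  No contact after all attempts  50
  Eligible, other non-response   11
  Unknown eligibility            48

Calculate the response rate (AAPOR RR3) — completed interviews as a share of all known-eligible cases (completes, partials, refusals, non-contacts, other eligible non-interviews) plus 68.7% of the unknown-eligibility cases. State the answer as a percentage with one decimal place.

31.7%

Numerator → 78
Determined eligible → 78 + 10 + 64 + 50 + 11 = 213
e × U → 0.6870 × 48 = 32.98
Denominator → 213 + 32.98 = 245.98
RR3 = 78 / 245.98 = 0.3171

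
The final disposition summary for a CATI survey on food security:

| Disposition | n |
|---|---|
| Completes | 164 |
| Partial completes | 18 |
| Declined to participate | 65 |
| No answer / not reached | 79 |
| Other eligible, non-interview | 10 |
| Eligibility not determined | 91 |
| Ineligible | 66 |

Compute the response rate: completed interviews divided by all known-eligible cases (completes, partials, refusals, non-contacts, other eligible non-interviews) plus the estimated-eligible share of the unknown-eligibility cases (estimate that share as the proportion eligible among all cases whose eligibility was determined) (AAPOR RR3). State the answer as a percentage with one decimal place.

Numerator: 164
Determined eligible: 164 + 18 + 65 + 79 + 10 = 336
e = 336 / (336 + 66) = 336 / 402 = 0.8358
Eligible share of unknowns: 0.8358 × 91 = 76.06
Denom: 336 + 76.06 = 412.06
RR3 = 164 / 412.06 = 0.3980

39.8%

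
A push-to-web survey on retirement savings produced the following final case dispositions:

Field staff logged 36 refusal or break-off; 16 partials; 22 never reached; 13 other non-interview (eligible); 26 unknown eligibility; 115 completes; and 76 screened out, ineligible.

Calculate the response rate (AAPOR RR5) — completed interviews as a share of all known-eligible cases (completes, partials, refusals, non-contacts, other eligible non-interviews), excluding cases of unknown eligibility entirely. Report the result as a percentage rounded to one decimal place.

56.9%

Num = 115
Denominator = 115 + 16 + 36 + 22 + 13 = 202
RR5 = 115 / 202 = 0.5693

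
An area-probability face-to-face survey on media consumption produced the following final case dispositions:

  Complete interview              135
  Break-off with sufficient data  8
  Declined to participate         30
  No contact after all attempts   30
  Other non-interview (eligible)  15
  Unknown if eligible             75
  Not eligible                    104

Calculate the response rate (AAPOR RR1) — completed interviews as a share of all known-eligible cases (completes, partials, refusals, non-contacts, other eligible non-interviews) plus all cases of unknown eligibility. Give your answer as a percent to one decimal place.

Num = 135
Denominator = 135 + 8 + 30 + 30 + 15 + 75 = 293
RR1 = 135 / 293 = 0.4608

46.1%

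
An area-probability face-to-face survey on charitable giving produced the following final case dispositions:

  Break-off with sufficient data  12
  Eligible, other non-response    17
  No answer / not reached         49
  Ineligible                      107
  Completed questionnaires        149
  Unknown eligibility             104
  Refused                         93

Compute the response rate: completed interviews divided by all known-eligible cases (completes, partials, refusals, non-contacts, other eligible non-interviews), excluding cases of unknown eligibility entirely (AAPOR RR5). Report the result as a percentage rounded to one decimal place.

46.6%

Num: 149
Denominator: 149 + 12 + 93 + 49 + 17 = 320
RR5 = 149 / 320 = 0.4656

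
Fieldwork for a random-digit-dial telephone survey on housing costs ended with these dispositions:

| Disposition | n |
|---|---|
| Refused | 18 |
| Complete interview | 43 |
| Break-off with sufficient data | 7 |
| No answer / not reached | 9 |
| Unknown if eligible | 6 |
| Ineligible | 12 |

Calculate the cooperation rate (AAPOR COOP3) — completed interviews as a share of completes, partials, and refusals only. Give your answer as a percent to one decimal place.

Numerator = 43
Denominator = 43 + 7 + 18 = 68
COOP3 = 43 / 68 = 0.6324

63.2%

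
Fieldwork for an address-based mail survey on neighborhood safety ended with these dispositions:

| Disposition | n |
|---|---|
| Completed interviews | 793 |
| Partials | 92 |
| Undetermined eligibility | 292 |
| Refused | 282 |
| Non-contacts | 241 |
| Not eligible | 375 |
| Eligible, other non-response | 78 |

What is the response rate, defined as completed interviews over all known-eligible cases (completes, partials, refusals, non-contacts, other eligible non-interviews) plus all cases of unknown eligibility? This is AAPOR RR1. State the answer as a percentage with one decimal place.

44.6%

Top → 793
Denom → 793 + 92 + 282 + 241 + 78 + 292 = 1778
RR1 = 793 / 1778 = 0.4460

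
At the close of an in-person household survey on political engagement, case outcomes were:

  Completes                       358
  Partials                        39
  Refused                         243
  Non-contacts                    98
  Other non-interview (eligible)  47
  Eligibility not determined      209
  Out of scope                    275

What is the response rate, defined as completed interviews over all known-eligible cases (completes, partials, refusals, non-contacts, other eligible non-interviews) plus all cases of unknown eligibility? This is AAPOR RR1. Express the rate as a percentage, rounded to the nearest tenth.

36.0%

Top = 358
Denom = 358 + 39 + 243 + 98 + 47 + 209 = 994
RR1 = 358 / 994 = 0.3602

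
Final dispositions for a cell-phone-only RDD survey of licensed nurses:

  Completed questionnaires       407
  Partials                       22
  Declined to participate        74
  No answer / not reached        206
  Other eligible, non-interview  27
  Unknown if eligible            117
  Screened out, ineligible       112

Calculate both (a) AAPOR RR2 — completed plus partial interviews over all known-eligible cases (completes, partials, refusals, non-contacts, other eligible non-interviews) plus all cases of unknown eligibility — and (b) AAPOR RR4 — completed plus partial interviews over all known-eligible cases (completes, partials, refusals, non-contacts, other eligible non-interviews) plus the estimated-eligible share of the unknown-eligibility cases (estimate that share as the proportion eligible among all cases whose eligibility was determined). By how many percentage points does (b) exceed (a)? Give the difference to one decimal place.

0.9

Top = 407 + 22 = 429
Denominator = 407 + 22 + 74 + 206 + 27 + 117 = 853
RR2 = 429 / 853 = 0.5029
Determined eligible = 407 + 22 + 74 + 206 + 27 = 736
e = 736 / (736 + 112) = 736 / 848 = 0.8679
Estimated eligible among unknowns = 0.8679 × 117 = 101.54
Denominator = 736 + 101.54 = 837.54
RR4 = 429 / 837.54 = 0.5122
Difference = 51.22 − 50.29 = 0.93 percentage points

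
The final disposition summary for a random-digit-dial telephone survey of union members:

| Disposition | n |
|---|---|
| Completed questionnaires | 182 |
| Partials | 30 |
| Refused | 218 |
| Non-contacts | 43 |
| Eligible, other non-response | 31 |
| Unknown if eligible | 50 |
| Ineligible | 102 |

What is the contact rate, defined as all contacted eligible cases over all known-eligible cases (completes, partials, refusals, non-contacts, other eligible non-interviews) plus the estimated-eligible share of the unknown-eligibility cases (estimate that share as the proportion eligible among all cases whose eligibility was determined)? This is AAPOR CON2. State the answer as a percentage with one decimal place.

84.5%

Numerator = 182 + 30 + 218 + 31 = 461
Eligible (known) = 182 + 30 + 218 + 43 + 31 = 504
e = 504 / (504 + 102) = 504 / 606 = 0.8317
Estimated eligible among unknowns = 0.8317 × 50 = 41.59
Denominator = 504 + 41.59 = 545.59
CON2 = 461 / 545.59 = 0.8450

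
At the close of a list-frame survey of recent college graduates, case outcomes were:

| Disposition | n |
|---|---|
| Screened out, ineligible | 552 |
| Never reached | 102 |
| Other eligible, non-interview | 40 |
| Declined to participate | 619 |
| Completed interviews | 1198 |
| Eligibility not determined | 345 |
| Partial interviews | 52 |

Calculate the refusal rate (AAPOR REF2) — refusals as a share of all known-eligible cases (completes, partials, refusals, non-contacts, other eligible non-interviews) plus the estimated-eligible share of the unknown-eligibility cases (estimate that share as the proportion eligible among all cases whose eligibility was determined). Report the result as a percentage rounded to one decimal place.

Num → 619
Determined eligible → 1198 + 52 + 619 + 102 + 40 = 2011
e = 2011 / (2011 + 552) = 2011 / 2563 = 0.7846
Estimated eligible among unknowns → 0.7846 × 345 = 270.69
Denom → 2011 + 270.69 = 2281.69
REF2 = 619 / 2281.69 = 0.2713

27.1%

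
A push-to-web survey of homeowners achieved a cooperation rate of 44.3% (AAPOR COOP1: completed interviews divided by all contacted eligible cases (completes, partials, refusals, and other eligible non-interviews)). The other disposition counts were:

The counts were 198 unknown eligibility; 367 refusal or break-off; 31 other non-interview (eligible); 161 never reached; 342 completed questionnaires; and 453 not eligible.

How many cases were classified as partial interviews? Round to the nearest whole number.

32

COOP1 = 342 / D = 0.443
D = 342 / 0.443 = 772.0
Rest of base = 740
partial interviews = 772.0 − 740 ≈ 32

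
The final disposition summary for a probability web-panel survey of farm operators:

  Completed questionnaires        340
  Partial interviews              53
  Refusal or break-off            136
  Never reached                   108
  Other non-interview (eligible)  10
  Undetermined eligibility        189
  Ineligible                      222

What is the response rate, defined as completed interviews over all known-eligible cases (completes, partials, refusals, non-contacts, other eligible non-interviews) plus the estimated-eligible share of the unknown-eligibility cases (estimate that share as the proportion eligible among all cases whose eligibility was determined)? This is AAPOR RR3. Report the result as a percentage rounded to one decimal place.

43.2%

Top: 340
Eligible (known): 340 + 53 + 136 + 108 + 10 = 647
e = 647 / (647 + 222) = 647 / 869 = 0.7445
Estimated eligible among unknowns: 0.7445 × 189 = 140.71
Base: 647 + 140.71 = 787.71
RR3 = 340 / 787.71 = 0.4316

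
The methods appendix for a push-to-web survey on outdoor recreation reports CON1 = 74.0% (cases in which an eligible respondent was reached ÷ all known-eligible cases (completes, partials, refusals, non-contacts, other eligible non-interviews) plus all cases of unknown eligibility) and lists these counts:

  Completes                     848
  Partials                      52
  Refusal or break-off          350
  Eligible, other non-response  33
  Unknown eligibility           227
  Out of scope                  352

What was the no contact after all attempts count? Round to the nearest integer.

Top = 848 + 52 + 350 + 33 = 1283
CON1 = 1283 / D = 0.740
D = 1283 / 0.740 = 1733.8
Remaining denominator categories sum to 1510
no contact after all attempts = 1733.8 − 1510 ≈ 224

224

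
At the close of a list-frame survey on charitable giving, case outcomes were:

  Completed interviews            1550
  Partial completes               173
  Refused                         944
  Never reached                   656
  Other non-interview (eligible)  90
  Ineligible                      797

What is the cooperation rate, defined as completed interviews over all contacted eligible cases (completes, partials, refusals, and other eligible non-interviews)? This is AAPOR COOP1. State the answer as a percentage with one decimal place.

56.2%

Numerator = 1550
Base = 1550 + 173 + 944 + 90 = 2757
COOP1 = 1550 / 2757 = 0.5622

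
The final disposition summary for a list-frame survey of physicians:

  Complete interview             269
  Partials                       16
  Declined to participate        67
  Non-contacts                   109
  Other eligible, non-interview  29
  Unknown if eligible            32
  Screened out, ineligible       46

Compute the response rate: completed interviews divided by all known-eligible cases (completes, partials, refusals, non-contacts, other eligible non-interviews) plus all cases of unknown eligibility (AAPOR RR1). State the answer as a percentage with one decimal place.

51.5%

Num: 269
Base: 269 + 16 + 67 + 109 + 29 + 32 = 522
RR1 = 269 / 522 = 0.5153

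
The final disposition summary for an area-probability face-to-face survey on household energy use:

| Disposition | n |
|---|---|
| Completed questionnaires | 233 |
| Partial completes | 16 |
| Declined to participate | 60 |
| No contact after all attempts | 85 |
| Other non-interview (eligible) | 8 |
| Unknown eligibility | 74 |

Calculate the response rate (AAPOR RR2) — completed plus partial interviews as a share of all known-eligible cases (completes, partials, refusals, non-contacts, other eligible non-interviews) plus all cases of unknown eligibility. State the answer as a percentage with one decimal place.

Num → 233 + 16 = 249
Denominator → 233 + 16 + 60 + 85 + 8 + 74 = 476
RR2 = 249 / 476 = 0.5231

52.3%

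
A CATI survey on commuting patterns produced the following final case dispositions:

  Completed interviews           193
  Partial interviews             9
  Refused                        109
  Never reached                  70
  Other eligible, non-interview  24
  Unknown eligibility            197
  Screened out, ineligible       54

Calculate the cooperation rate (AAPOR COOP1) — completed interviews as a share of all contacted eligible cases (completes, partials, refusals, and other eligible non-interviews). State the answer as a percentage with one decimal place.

Num = 193
Base = 193 + 9 + 109 + 24 = 335
COOP1 = 193 / 335 = 0.5761

57.6%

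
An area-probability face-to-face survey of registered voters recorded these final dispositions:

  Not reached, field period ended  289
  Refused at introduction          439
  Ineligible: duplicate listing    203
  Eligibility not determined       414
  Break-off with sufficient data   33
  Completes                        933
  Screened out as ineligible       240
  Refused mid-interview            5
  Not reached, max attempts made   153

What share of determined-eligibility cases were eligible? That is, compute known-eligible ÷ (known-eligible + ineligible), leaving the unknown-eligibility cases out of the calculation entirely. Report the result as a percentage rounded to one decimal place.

Refused = 439 + 5 = 444
No contact after all attempts = 289 + 153 = 442
Ineligible = 240 + 203 = 443
Determined eligible → 933 + 33 + 444 + 442 = 1852
e = 1852 / (1852 + 443) = 1852 / 2295 = 0.8070

80.7%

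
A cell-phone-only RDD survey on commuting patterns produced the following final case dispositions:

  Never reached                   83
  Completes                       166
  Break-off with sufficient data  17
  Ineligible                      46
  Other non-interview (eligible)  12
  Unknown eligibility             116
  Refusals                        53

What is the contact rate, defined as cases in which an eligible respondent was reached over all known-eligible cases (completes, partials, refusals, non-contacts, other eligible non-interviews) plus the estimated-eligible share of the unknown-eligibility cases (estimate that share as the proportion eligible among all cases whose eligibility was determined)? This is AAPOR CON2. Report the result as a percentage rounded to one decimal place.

Num: 166 + 17 + 53 + 12 = 248
Known eligible: 166 + 17 + 53 + 83 + 12 = 331
e = 331 / (331 + 46) = 331 / 377 = 0.8780
e × U: 0.8780 × 116 = 101.85
Base: 331 + 101.85 = 432.85
CON2 = 248 / 432.85 = 0.5729

57.3%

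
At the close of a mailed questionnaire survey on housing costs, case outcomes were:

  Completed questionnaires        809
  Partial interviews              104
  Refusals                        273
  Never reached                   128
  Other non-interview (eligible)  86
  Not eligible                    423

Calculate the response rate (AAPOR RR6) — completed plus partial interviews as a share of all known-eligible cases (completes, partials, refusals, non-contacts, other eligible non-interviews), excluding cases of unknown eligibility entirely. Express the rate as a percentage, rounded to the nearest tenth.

65.2%

Top → 809 + 104 = 913
Denom → 809 + 104 + 273 + 128 + 86 = 1400
RR6 = 913 / 1400 = 0.6521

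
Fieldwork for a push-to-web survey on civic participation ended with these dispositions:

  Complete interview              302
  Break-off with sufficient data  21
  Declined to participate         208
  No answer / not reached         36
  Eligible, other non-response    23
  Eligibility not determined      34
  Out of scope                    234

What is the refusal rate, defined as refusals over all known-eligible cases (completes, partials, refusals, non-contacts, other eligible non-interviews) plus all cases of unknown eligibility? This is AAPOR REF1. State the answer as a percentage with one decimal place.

Numerator → 208
Denominator → 302 + 21 + 208 + 36 + 23 + 34 = 624
REF1 = 208 / 624 = 0.3333

33.3%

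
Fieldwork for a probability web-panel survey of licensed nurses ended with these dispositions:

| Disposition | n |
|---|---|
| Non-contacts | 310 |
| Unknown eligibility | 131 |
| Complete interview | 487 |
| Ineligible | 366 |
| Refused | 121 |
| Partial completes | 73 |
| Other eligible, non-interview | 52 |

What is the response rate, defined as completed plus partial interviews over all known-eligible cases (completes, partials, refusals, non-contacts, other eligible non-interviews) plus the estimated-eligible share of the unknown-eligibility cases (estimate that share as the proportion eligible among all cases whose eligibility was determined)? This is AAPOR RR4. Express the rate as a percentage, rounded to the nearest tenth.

Top → 487 + 73 = 560
Eligible (known) → 487 + 73 + 121 + 310 + 52 = 1043
e = 1043 / (1043 + 366) = 1043 / 1409 = 0.7402
Eligible share of unknowns → 0.7402 × 131 = 96.97
Base → 1043 + 96.97 = 1139.97
RR4 = 560 / 1139.97 = 0.4912

49.1%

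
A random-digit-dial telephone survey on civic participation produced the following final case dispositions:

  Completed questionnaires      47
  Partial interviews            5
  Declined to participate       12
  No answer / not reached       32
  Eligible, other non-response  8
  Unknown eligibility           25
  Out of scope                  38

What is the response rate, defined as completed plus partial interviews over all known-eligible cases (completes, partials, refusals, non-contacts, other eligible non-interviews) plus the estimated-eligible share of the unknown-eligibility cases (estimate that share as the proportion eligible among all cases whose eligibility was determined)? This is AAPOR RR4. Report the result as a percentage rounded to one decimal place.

42.5%

Num = 47 + 5 = 52
Determined eligible = 47 + 5 + 12 + 32 + 8 = 104
e = 104 / (104 + 38) = 104 / 142 = 0.7324
e × U = 0.7324 × 25 = 18.31
Denominator = 104 + 18.31 = 122.31
RR4 = 52 / 122.31 = 0.4251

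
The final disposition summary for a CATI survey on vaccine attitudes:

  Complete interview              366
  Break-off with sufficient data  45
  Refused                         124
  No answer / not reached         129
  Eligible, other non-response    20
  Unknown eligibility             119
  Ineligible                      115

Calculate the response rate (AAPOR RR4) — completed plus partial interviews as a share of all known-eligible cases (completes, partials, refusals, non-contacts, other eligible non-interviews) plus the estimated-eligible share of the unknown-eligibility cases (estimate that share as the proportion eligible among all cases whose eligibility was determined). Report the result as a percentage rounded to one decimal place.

52.3%

Top = 366 + 45 = 411
Eligible (known) = 366 + 45 + 124 + 129 + 20 = 684
e = 684 / (684 + 115) = 684 / 799 = 0.8561
Eligible share of unknowns = 0.8561 × 119 = 101.88
Base = 684 + 101.88 = 785.88
RR4 = 411 / 785.88 = 0.5230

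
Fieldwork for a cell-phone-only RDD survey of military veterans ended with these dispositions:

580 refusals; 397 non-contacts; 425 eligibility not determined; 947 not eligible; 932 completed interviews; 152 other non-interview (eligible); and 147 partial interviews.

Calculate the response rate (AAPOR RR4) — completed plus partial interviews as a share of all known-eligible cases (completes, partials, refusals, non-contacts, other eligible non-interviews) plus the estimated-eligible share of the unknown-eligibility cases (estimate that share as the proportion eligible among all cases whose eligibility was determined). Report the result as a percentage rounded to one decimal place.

43.1%

Top: 932 + 147 = 1079
Eligible (known): 932 + 147 + 580 + 397 + 152 = 2208
e = 2208 / (2208 + 947) = 2208 / 3155 = 0.6998
Estimated eligible among unknowns: 0.6998 × 425 = 297.41
Denominator: 2208 + 297.41 = 2505.41
RR4 = 1079 / 2505.41 = 0.4307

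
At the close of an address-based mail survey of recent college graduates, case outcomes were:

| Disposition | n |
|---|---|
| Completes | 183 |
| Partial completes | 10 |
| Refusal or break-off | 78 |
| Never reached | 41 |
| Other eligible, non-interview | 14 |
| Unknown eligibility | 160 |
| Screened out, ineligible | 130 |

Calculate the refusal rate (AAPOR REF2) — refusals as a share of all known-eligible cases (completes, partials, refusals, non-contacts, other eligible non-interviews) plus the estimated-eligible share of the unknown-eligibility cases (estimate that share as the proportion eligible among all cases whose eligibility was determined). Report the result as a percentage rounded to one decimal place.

17.7%

Numerator = 78
Determined eligible = 183 + 10 + 78 + 41 + 14 = 326
e = 326 / (326 + 130) = 326 / 456 = 0.7149
Estimated eligible among unknowns = 0.7149 × 160 = 114.38
Denominator = 326 + 114.38 = 440.38
REF2 = 78 / 440.38 = 0.1771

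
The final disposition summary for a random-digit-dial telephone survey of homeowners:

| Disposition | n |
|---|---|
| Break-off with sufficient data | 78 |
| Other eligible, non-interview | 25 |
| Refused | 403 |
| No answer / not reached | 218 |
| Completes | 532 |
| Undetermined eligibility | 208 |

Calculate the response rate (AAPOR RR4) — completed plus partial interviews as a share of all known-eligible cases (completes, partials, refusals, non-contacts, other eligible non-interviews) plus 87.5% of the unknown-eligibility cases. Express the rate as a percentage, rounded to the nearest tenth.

42.4%

Num → 532 + 78 = 610
Determined eligible → 532 + 78 + 403 + 218 + 25 = 1256
Estimated eligible among unknowns → 0.8750 × 208 = 182.00
Base → 1256 + 182.00 = 1438.00
RR4 = 610 / 1438.00 = 0.4242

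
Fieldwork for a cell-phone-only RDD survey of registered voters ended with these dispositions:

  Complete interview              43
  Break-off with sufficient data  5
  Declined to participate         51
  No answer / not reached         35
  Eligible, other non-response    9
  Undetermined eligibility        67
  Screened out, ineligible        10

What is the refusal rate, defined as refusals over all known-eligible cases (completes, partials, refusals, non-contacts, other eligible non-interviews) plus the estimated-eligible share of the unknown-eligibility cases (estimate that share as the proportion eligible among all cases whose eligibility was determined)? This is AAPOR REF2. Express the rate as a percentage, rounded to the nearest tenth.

Top: 51
Known eligible: 43 + 5 + 51 + 35 + 9 = 143
e = 143 / (143 + 10) = 143 / 153 = 0.9346
e × U: 0.9346 × 67 = 62.62
Denominator: 143 + 62.62 = 205.62
REF2 = 51 / 205.62 = 0.2480

24.8%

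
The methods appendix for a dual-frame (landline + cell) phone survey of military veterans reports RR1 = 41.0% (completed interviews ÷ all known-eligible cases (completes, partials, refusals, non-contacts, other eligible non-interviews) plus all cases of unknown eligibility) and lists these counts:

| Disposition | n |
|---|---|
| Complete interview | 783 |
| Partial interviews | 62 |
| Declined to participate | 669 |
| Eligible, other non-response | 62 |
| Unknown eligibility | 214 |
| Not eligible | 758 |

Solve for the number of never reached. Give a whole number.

120

RR1 = 783 / D = 0.410
D = 783 / 0.410 = 1909.8
Other denominator terms total 1790
never reached = 1909.8 − 1790 ≈ 120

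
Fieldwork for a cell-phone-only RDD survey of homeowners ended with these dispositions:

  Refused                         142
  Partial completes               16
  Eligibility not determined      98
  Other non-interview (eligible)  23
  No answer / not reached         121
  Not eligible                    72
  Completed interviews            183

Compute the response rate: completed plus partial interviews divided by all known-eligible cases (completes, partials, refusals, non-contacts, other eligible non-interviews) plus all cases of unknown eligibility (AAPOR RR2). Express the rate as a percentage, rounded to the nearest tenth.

Numerator = 183 + 16 = 199
Denominator = 183 + 16 + 142 + 121 + 23 + 98 = 583
RR2 = 199 / 583 = 0.3413

34.1%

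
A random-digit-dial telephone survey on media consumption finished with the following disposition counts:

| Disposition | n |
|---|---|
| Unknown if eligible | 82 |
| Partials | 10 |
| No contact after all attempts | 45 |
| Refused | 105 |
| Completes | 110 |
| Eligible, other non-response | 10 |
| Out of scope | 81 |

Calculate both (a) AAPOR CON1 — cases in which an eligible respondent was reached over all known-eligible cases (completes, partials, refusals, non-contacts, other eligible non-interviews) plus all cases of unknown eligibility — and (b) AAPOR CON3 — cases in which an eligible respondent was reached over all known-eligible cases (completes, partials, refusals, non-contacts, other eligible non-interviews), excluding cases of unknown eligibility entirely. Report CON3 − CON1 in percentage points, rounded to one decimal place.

Top: 110 + 10 + 105 + 10 = 235
Denom: 110 + 10 + 105 + 45 + 10 + 82 = 362
CON1 = 235 / 362 = 0.6492
Denom: 110 + 10 + 105 + 45 + 10 = 280
CON3 = 235 / 280 = 0.8393
Difference = 83.93 − 64.92 = 19.01 percentage points

19.0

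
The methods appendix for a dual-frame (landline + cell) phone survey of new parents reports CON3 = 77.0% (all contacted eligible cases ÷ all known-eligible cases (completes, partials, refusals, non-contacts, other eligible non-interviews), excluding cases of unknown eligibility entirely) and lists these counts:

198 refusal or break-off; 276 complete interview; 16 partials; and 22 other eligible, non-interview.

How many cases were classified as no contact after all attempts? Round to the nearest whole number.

Numerator = 276 + 16 + 198 + 22 = 512
CON3 = 512 / D = 0.770
D = 512 / 0.770 = 664.9
Other denominator terms total 512
no contact after all attempts = 664.9 − 512 ≈ 153

153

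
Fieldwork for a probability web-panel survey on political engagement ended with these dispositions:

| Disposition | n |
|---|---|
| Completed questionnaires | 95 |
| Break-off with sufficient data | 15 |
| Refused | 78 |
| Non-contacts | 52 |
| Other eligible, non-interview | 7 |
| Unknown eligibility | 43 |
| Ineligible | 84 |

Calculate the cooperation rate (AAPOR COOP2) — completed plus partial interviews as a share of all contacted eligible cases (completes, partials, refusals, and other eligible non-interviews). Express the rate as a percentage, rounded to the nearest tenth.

Top = 95 + 15 = 110
Base = 95 + 15 + 78 + 7 = 195
COOP2 = 110 / 195 = 0.5641

56.4%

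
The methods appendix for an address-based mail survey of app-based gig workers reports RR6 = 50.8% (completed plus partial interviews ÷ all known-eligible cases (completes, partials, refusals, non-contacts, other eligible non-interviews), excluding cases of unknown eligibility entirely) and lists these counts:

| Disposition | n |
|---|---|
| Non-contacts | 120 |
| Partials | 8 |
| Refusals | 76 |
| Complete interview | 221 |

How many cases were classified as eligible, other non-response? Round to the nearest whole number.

26

Top = 221 + 8 = 229
RR6 = 229 / D = 0.508
D = 229 / 0.508 = 450.8
Rest of base = 425
eligible, other non-response = 450.8 − 425 ≈ 26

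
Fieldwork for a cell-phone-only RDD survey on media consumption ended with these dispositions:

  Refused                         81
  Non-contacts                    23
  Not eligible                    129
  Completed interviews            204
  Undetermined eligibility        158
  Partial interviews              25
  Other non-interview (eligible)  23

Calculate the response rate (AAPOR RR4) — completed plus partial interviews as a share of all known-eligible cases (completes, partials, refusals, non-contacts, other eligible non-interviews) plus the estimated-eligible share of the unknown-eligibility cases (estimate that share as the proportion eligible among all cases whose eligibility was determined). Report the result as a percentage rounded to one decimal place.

Top → 204 + 25 = 229
Eligible (known) → 204 + 25 + 81 + 23 + 23 = 356
e = 356 / (356 + 129) = 356 / 485 = 0.7340
Estimated eligible among unknowns → 0.7340 × 158 = 115.97
Denom → 356 + 115.97 = 471.97
RR4 = 229 / 471.97 = 0.4852

48.5%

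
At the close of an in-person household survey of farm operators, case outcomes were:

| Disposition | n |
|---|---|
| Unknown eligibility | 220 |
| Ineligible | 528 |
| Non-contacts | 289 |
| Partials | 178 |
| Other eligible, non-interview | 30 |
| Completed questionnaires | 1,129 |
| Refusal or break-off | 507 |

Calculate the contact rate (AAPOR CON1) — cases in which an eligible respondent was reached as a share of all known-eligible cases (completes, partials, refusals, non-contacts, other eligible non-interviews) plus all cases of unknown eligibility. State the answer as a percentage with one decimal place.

Top → 1129 + 178 + 507 + 30 = 1844
Base → 1129 + 178 + 507 + 289 + 30 + 220 = 2353
CON1 = 1844 / 2353 = 0.7837

78.4%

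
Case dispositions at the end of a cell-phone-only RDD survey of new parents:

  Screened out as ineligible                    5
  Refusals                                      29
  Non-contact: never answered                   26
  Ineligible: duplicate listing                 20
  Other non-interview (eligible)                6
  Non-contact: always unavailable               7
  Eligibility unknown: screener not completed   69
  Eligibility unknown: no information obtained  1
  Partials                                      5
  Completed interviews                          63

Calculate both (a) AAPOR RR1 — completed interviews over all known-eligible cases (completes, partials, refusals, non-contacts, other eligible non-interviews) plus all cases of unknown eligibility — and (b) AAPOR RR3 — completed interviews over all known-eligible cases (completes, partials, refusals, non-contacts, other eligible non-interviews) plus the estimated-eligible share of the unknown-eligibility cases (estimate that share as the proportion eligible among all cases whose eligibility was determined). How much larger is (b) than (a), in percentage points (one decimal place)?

No answer / not reached = 26 + 7 = 33
Unknown eligibility = 69 + 1 = 70
Not eligible = 5 + 20 = 25
Numerator → 63
Denominator → 63 + 5 + 29 + 33 + 6 + 70 = 206
RR1 = 63 / 206 = 0.3058
Known eligible → 63 + 5 + 29 + 33 + 6 = 136
e = 136 / (136 + 25) = 136 / 161 = 0.8447
Eligible share of unknowns → 0.8447 × 70 = 59.13
Denominator → 136 + 59.13 = 195.13
RR3 = 63 / 195.13 = 0.3229
Difference = 32.29 − 30.58 = 1.71 percentage points

1.7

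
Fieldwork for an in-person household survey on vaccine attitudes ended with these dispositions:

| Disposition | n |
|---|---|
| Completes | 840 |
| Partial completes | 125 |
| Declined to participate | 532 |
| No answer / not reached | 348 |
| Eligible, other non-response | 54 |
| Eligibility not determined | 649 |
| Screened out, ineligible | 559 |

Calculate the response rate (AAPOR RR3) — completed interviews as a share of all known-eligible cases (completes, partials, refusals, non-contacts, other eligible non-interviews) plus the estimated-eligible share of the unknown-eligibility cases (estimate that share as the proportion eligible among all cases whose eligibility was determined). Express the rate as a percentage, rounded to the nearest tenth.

35.0%

Top = 840
Determined eligible = 840 + 125 + 532 + 348 + 54 = 1899
e = 1899 / (1899 + 559) = 1899 / 2458 = 0.7726
Eligible share of unknowns = 0.7726 × 649 = 501.42
Denominator = 1899 + 501.42 = 2400.42
RR3 = 840 / 2400.42 = 0.3499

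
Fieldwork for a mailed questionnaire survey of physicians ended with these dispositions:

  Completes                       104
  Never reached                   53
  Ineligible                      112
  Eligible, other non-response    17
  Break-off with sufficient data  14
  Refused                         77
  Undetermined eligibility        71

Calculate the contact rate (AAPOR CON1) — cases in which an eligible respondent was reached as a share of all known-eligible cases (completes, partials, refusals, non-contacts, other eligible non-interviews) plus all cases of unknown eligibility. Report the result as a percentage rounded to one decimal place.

63.1%

Numerator: 104 + 14 + 77 + 17 = 212
Base: 104 + 14 + 77 + 53 + 17 + 71 = 336
CON1 = 212 / 336 = 0.6310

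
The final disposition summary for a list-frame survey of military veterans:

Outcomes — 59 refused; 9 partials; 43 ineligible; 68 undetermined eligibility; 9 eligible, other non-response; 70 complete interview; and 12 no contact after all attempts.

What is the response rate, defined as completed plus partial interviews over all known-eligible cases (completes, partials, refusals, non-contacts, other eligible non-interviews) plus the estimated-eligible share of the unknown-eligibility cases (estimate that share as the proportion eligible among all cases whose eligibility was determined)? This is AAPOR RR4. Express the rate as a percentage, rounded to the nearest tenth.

37.2%

Num: 70 + 9 = 79
Known eligible: 70 + 9 + 59 + 12 + 9 = 159
e = 159 / (159 + 43) = 159 / 202 = 0.7871
e × U: 0.7871 × 68 = 53.52
Base: 159 + 53.52 = 212.52
RR4 = 79 / 212.52 = 0.3717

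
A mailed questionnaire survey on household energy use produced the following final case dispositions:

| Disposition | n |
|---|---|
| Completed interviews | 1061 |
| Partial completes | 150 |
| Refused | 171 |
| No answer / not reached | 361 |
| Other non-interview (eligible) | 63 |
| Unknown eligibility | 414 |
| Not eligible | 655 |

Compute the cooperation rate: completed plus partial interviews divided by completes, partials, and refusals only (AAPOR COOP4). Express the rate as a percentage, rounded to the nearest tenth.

Numerator = 1061 + 150 = 1211
Base = 1061 + 150 + 171 = 1382
COOP4 = 1211 / 1382 = 0.8763

87.6%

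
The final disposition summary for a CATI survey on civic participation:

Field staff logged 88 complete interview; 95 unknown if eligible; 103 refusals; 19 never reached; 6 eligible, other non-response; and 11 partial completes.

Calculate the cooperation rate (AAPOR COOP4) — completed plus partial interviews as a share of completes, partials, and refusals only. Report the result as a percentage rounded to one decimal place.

49.0%

Num → 88 + 11 = 99
Denom → 88 + 11 + 103 = 202
COOP4 = 99 / 202 = 0.4901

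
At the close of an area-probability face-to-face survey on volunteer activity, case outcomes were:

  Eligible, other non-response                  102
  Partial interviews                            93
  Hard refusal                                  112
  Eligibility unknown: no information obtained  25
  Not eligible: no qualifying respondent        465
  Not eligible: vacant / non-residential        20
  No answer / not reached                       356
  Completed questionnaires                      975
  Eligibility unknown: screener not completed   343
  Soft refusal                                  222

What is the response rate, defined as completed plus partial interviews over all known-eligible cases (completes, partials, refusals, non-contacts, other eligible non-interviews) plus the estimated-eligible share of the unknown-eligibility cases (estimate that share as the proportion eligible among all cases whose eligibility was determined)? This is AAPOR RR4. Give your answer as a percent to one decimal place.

49.6%

Refused = 112 + 222 = 334
Eligibility not determined = 343 + 25 = 368
Screened out, ineligible = 465 + 20 = 485
Numerator = 975 + 93 = 1068
Eligible (known) = 975 + 93 + 334 + 356 + 102 = 1860
e = 1860 / (1860 + 485) = 1860 / 2345 = 0.7932
Estimated eligible among unknowns = 0.7932 × 368 = 291.90
Denominator = 1860 + 291.90 = 2151.90
RR4 = 1068 / 2151.90 = 0.4963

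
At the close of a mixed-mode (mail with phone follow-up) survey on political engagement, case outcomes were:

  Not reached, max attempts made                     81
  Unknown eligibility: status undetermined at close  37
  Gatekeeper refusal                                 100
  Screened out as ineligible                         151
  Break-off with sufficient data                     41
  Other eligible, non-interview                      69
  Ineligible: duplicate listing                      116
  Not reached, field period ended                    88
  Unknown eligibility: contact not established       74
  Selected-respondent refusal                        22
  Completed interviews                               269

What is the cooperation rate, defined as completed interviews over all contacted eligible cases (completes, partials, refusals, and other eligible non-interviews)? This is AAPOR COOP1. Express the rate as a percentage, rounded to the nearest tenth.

Refusal or break-off = 100 + 22 = 122
No contact after all attempts = 88 + 81 = 169
Eligibility not determined = 74 + 37 = 111
Screened out, ineligible = 151 + 116 = 267
Top: 269
Denom: 269 + 41 + 122 + 69 = 501
COOP1 = 269 / 501 = 0.5369

53.7%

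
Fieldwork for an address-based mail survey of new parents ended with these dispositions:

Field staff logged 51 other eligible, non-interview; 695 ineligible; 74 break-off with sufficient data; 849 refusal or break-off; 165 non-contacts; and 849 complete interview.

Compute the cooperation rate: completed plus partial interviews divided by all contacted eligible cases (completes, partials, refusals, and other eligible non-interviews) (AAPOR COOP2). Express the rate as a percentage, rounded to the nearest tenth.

Num = 849 + 74 = 923
Denom = 849 + 74 + 849 + 51 = 1823
COOP2 = 923 / 1823 = 0.5063

50.6%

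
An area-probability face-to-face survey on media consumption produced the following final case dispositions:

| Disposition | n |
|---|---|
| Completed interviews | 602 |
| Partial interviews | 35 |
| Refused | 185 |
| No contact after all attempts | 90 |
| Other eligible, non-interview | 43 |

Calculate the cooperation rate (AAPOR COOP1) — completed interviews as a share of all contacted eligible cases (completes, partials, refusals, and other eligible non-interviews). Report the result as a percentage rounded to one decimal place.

69.6%

Num = 602
Base = 602 + 35 + 185 + 43 = 865
COOP1 = 602 / 865 = 0.6960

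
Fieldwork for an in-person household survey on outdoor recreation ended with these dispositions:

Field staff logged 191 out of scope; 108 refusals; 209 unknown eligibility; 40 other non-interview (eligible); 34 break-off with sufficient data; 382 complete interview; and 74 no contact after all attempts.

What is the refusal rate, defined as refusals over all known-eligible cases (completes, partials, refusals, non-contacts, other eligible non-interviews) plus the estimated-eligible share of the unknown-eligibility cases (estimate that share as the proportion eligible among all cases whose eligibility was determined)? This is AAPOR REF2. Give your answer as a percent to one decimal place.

Top → 108
Determined eligible → 382 + 34 + 108 + 74 + 40 = 638
e = 638 / (638 + 191) = 638 / 829 = 0.7696
Estimated eligible among unknowns → 0.7696 × 209 = 160.85
Denominator → 638 + 160.85 = 798.85
REF2 = 108 / 798.85 = 0.1352

13.5%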